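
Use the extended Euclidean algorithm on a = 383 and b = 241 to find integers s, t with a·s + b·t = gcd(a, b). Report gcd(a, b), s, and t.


Euclidean algorithm on (383, 241) — divide until remainder is 0:
  383 = 1 · 241 + 142
  241 = 1 · 142 + 99
  142 = 1 · 99 + 43
  99 = 2 · 43 + 13
  43 = 3 · 13 + 4
  13 = 3 · 4 + 1
  4 = 4 · 1 + 0
gcd(383, 241) = 1.
Track Bezout coefficients alongside the remainders: start with r₀ = 383 = a·1 + b·0 (s = 1, t = 0) and r₁ = 241 = a·0 + b·1 (s = 0, t = 1); each new remainder r_{k+1} = r_{k-1} − q_k·r_k inherits s_{k+1} = s_{k-1} − q_k·s_k, t_{k+1} = t_{k-1} − q_k·t_k, so r_k = a·s_k + b·t_k at every step:
  q = 1: r = 142, s = 1 − 1·0 = 1, t = 0 − 1·1 = -1  (check: 383·1 + 241·(-1) = 142)
  q = 1: r = 99, s = 0 − 1·1 = -1, t = 1 − 1·(-1) = 2  (check: 383·(-1) + 241·2 = 99)
  q = 1: r = 43, s = 1 − 1·(-1) = 2, t = -1 − 1·2 = -3  (check: 383·2 + 241·(-3) = 43)
  q = 2: r = 13, s = -1 − 2·2 = -5, t = 2 − 2·(-3) = 8  (check: 383·(-5) + 241·8 = 13)
  q = 3: r = 4, s = 2 − 3·(-5) = 17, t = -3 − 3·8 = -27  (check: 383·17 + 241·(-27) = 4)
  q = 3: r = 1, s = -5 − 3·17 = -56, t = 8 − 3·(-27) = 89  (check: 383·(-56) + 241·89 = 1)
The row with r = 1 (the gcd) gives the Bezout coefficients s = -56, t = 89.
Result: 383 · (-56) + 241 · (89) = 1.

gcd(383, 241) = 1; s = -56, t = 89 (check: 383·(-56) + 241·89 = 1).


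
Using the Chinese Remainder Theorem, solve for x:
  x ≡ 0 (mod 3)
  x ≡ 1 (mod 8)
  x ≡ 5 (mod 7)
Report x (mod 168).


Moduli 3, 8, 7 are pairwise coprime; by CRT there is a unique solution modulo M = 3 · 8 · 7 = 168.
Solve pairwise, accumulating the modulus:
  Start with x ≡ 0 (mod 3).
  Combine with x ≡ 1 (mod 8): since gcd(3, 8) = 1, we get a unique residue mod 24.
    Write x = 0 + 3·t and substitute into x ≡ 1 (mod 8): 3·t ≡ 1 − 0 = 1 (mod 8).
    The inverse of 3 mod 8 is 3 (since 3·3 = 9 = 1·8 + 1), so t ≡ 3·1 = 3 ≡ 3 (mod 8).
    Then x = 0 + 3·3 = 9, valid modulo lcm(3, 8) = 24: x ≡ 9 (mod 24).
  Combine with x ≡ 5 (mod 7): since gcd(24, 7) = 1, we get a unique residue mod 168.
    Write x = 9 + 24·t and substitute into x ≡ 5 (mod 7): 24·t ≡ 5 − 9 = -4 (mod 7).
    Reduce coefficients mod 7: 3·t ≡ 3 (mod 7).
    The inverse of 3 mod 7 is 5 (since 3·5 = 15 = 2·7 + 1), so t ≡ 5·3 = 15 ≡ 1 (mod 7).
    Then x = 9 + 24·1 = 33, valid modulo lcm(24, 7) = 168: x ≡ 33 (mod 168).
Verify: 33 mod 3 = 0 ✓, 33 mod 8 = 1 ✓, 33 mod 7 = 5 ✓.

x ≡ 33 (mod 168).


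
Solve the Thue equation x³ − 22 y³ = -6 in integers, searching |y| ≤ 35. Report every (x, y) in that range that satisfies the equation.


The equation is x³ - 22y³ = -6. For fixed y, x³ = 22·y³ − 6, so a solution requires the RHS to be a perfect cube.
Strategy: iterate y from -35 to 35, compute RHS = 22·y³ − 6, and check whether it is a (positive or negative) perfect cube.
Check small values of y:
  y = 0: RHS = -6 is not a perfect cube.
  y = 1: RHS = 16 is not a perfect cube.
  y = -1: RHS = -28 is not a perfect cube.
  y = 2: RHS = 170 is not a perfect cube.
  y = -2: RHS = -182 is not a perfect cube.
  y = 3: RHS = 588 is not a perfect cube.
  y = -3: RHS = -600 is not a perfect cube.
Continuing, at y = 5: RHS = 2744 = (14)³ ⇒ x = 14 works.
Searching the remaining y in |y| ≤ 35 finds no further solutions.
Collected solutions: (14, 5).

Solutions (with |y| ≤ 35): (14, 5).


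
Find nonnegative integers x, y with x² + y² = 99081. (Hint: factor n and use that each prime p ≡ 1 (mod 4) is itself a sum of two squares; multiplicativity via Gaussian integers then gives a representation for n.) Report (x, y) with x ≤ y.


Step 1: Factor n = 99081 = 3^2 · 101 · 109.
Step 2: Check the mod-4 condition on each prime factor: 3 ≡ 3 (mod 4), exponent 2 (must be even); 101 ≡ 1 (mod 4), exponent 1; 109 ≡ 1 (mod 4), exponent 1.
All primes ≡ 3 (mod 4) appear to even exponent (or don't appear), so by the two-squares theorem n IS expressible as a sum of two squares.
Step 3: Build a representation. Group n = k² · m with k = 3 and m = 101 · 109 = 11009 (a product of primes ≡ 1 (mod 4)); a representation of m scales to one of n via (k·x)² + (k·y)² = k²(x² + y²). Each prime p ≡ 1 (mod 4) is itself a sum of two squares; find a² by testing p − a² for a perfect square:
  101: 101 − 1² = 100 = 10² ⇒ 101 = 1² + 10².
  109: 109 − 1² = 108, 109 − 2² = 105, 109 − 3² = 100 = 10² ⇒ 109 = 3² + 10².
  Combine using the Brahmagupta–Fibonacci identity (a² + b²)(c² + d²) = (ac − bd)² + (ad + bc)² = (ac + bd)² + (ad − bc)²:
  101 · 109 = 11009: from (1² + 10²)(3² + 10²), take (1·3 − 10·10, 1·10 + 10·3) = (3 − 100, 10 + 30) = (-97, 40); dropping signs (only squares matter) gives (97, 40); check 97² + 40² = 9409 + 1600 = 11009 ✓.
  Scale by k = 3: (3·97, 3·40) = (291, 120).
Step 4: Order so x ≤ y and verify: 120² + 291² = 14400 + 84681 = 99081 = n. ✓

n = 99081 = 120² + 291² (one valid representation with x ≤ y).


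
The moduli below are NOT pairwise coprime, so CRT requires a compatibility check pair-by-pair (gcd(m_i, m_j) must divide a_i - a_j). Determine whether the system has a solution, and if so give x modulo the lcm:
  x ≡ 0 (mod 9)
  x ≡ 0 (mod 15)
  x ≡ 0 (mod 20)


Moduli 9, 15, 20 are not pairwise coprime, so CRT works modulo lcm(m_i) when all pairwise compatibility conditions hold.
Pairwise compatibility: gcd(m_i, m_j) must divide a_i - a_j for every pair.
Merge one congruence at a time:
  Start: x ≡ 0 (mod 9).
  Combine with x ≡ 0 (mod 15): gcd(9, 15) = 3; 0 - 0 = 0, which IS divisible by 3, so compatible.
    Write x = 0 + 9·t and substitute into x ≡ 0 (mod 15): 9·t ≡ 0 − 0 = 0 (mod 15).
    Divide the congruence (and modulus) by g = 3: 3·t ≡ 0 (mod 5).
    The inverse of 3 mod 5 is 2 (since 3·2 = 6 = 1·5 + 1), so t ≡ 2·0 = 0 ≡ 0 (mod 5).
    Then x = 0 + 9·0 = 0, valid modulo lcm(9, 15) = 45: x ≡ 0 (mod 45).
  Combine with x ≡ 0 (mod 20): gcd(45, 20) = 5; 0 - 0 = 0, which IS divisible by 5, so compatible.
    Write x = 0 + 45·t and substitute into x ≡ 0 (mod 20): 45·t ≡ 0 − 0 = 0 (mod 20).
    Divide the congruence (and modulus) by g = 5: 9·t ≡ 0 (mod 4).
    Reduce coefficients mod 4: 1·t ≡ 0 (mod 4).
    So t ≡ 0 (mod 4).
    Then x = 0 + 45·0 = 0, valid modulo lcm(45, 20) = 180: x ≡ 0 (mod 180).
Verify: 0 mod 9 = 0, 0 mod 15 = 0, 0 mod 20 = 0.

x ≡ 0 (mod 180).


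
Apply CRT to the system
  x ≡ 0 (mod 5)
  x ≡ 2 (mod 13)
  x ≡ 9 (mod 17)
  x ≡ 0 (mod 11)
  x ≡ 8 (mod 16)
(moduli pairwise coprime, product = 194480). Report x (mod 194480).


Product of moduli M = 5 · 13 · 17 · 11 · 16 = 194480.
Merge one congruence at a time:
  Start: x ≡ 0 (mod 5).
  Combine with x ≡ 2 (mod 13); new modulus lcm = 65.
    Write x = 0 + 5·t and substitute into x ≡ 2 (mod 13): 5·t ≡ 2 − 0 = 2 (mod 13).
    The inverse of 5 mod 13 is 8 (since 5·8 = 40 = 3·13 + 1), so t ≡ 8·2 = 16 ≡ 3 (mod 13).
    Then x = 0 + 5·3 = 15, valid modulo lcm(5, 13) = 65: x ≡ 15 (mod 65).
  Combine with x ≡ 9 (mod 17); new modulus lcm = 1105.
    Write x = 15 + 65·t and substitute into x ≡ 9 (mod 17): 65·t ≡ 9 − 15 = -6 (mod 17).
    Reduce coefficients mod 17: 14·t ≡ 11 (mod 17).
    The inverse of 14 mod 17 is 11 (since 14·11 = 154 = 9·17 + 1), so t ≡ 11·11 = 121 ≡ 2 (mod 17).
    Then x = 15 + 65·2 = 145, valid modulo lcm(65, 17) = 1105: x ≡ 145 (mod 1105).
  Combine with x ≡ 0 (mod 11); new modulus lcm = 12155.
    Write x = 145 + 1105·t and substitute into x ≡ 0 (mod 11): 1105·t ≡ 0 − 145 = -145 (mod 11).
    Reduce coefficients mod 11: 5·t ≡ 9 (mod 11).
    The inverse of 5 mod 11 is 9 (since 5·9 = 45 = 4·11 + 1), so t ≡ 9·9 = 81 ≡ 4 (mod 11).
    Then x = 145 + 1105·4 = 4565, valid modulo lcm(1105, 11) = 12155: x ≡ 4565 (mod 12155).
  Combine with x ≡ 8 (mod 16); new modulus lcm = 194480.
    Write x = 4565 + 12155·t and substitute into x ≡ 8 (mod 16): 12155·t ≡ 8 − 4565 = -4557 (mod 16).
    Reduce coefficients mod 16: 11·t ≡ 3 (mod 16).
    The inverse of 11 mod 16 is 3 (since 11·3 = 33 = 2·16 + 1), so t ≡ 3·3 = 9 ≡ 9 (mod 16).
    Then x = 4565 + 12155·9 = 113960, valid modulo lcm(12155, 16) = 194480: x ≡ 113960 (mod 194480).
Verify against each original: 113960 mod 5 = 0, 113960 mod 13 = 2, 113960 mod 17 = 9, 113960 mod 11 = 0, 113960 mod 16 = 8.

x ≡ 113960 (mod 194480).


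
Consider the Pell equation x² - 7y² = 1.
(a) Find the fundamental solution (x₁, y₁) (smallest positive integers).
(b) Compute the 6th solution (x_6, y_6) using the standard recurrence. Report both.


Step 1: Find the fundamental solution (x₁, y₁) of x² - 7y² = 1.
  Expand √7 as a continued fraction. a₀ = ⌊√7⌋ = 2; iterate m_{k+1} = d_k·a_k − m_k, d_{k+1} = (7 − m_{k+1}²)/d_k, a_{k+1} = ⌊(a₀ + m_{k+1})/d_{k+1}⌋ (starting m₀ = 0, d₀ = 1), with convergents p_k = a_k·p_{k-1} + p_{k-2}, q_k = a_k·q_{k-1} + q_{k-2} (p₋₁ = 1, q₋₁ = 0):
  k = 0: a₀ = 2; p₀/q₀ = 2/1; p₀² − 7·q₀² = 4 − 7 = -3.
  k = 1: m = 2, d = 3, a = ⌊(2 + 2)/3⌋ = 1; p/q = (1·2 + 1)/(1·1 + 0) = 3/1; p² − 7·q² = 9 − 7 = 2.
  k = 2: m = 1, d = 2, a = ⌊(2 + 1)/2⌋ = 1; p/q = (1·3 + 2)/(1·1 + 1) = 5/2; p² − 7·q² = 25 − 28 = -3.
  k = 3: m = 1, d = 3, a = ⌊(2 + 1)/3⌋ = 1; p/q = (1·5 + 3)/(1·2 + 1) = 8/3; p² − 7·q² = 64 − 63 = 1.
  The first convergent with p² − 7·q² = 1 gives the fundamental solution (x₁, y₁) = (8, 3).
Step 2: Apply the recurrence (x_{n+1}, y_{n+1}) = (x₁x_n + 7y₁y_n, x₁y_n + y₁x_n) repeatedly.
  From (x_1, y_1) = (8, 3): x_2 = 8·8 + 7·3·3 = 127; y_2 = 8·3 + 3·8 = 48.
  From (x_2, y_2) = (127, 48): x_3 = 8·127 + 7·3·48 = 2024; y_3 = 8·48 + 3·127 = 765.
  From (x_3, y_3) = (2024, 765): x_4 = 8·2024 + 7·3·765 = 32257; y_4 = 8·765 + 3·2024 = 12192.
  From (x_4, y_4) = (32257, 12192): x_5 = 8·32257 + 7·3·12192 = 514088; y_5 = 8·12192 + 3·32257 = 194307.
  From (x_5, y_5) = (514088, 194307): x_6 = 8·514088 + 7·3·194307 = 8193151; y_6 = 8·194307 + 3·514088 = 3096720.
Step 3: Verify x_6² - 7·y_6² = 67127723308801 - 67127723308800 = 1 (should be 1). ✓

(x_1, y_1) = (8, 3); (x_6, y_6) = (8193151, 3096720).


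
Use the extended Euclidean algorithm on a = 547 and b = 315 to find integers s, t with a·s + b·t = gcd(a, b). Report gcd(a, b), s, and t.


Euclidean algorithm on (547, 315) — divide until remainder is 0:
  547 = 1 · 315 + 232
  315 = 1 · 232 + 83
  232 = 2 · 83 + 66
  83 = 1 · 66 + 17
  66 = 3 · 17 + 15
  17 = 1 · 15 + 2
  15 = 7 · 2 + 1
  2 = 2 · 1 + 0
gcd(547, 315) = 1.
Track Bezout coefficients alongside the remainders: start with r₀ = 547 = a·1 + b·0 (s = 1, t = 0) and r₁ = 315 = a·0 + b·1 (s = 0, t = 1); each new remainder r_{k+1} = r_{k-1} − q_k·r_k inherits s_{k+1} = s_{k-1} − q_k·s_k, t_{k+1} = t_{k-1} − q_k·t_k, so r_k = a·s_k + b·t_k at every step:
  q = 1: r = 232, s = 1 − 1·0 = 1, t = 0 − 1·1 = -1  (check: 547·1 + 315·(-1) = 232)
  q = 1: r = 83, s = 0 − 1·1 = -1, t = 1 − 1·(-1) = 2  (check: 547·(-1) + 315·2 = 83)
  q = 2: r = 66, s = 1 − 2·(-1) = 3, t = -1 − 2·2 = -5  (check: 547·3 + 315·(-5) = 66)
  q = 1: r = 17, s = -1 − 1·3 = -4, t = 2 − 1·(-5) = 7  (check: 547·(-4) + 315·7 = 17)
  q = 3: r = 15, s = 3 − 3·(-4) = 15, t = -5 − 3·7 = -26  (check: 547·15 + 315·(-26) = 15)
  q = 1: r = 2, s = -4 − 1·15 = -19, t = 7 − 1·(-26) = 33  (check: 547·(-19) + 315·33 = 2)
  q = 7: r = 1, s = 15 − 7·(-19) = 148, t = -26 − 7·33 = -257  (check: 547·148 + 315·(-257) = 1)
The row with r = 1 (the gcd) gives the Bezout coefficients s = 148, t = -257.
Result: 547 · (148) + 315 · (-257) = 1.

gcd(547, 315) = 1; s = 148, t = -257 (check: 547·148 + 315·(-257) = 1).


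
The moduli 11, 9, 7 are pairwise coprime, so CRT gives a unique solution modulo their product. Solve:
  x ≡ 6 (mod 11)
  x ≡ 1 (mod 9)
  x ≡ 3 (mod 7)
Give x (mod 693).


Moduli 11, 9, 7 are pairwise coprime; by CRT there is a unique solution modulo M = 11 · 9 · 7 = 693.
Solve pairwise, accumulating the modulus:
  Start with x ≡ 6 (mod 11).
  Combine with x ≡ 1 (mod 9): since gcd(11, 9) = 1, we get a unique residue mod 99.
    Write x = 6 + 11·t and substitute into x ≡ 1 (mod 9): 11·t ≡ 1 − 6 = -5 (mod 9).
    Reduce coefficients mod 9: 2·t ≡ 4 (mod 9).
    The inverse of 2 mod 9 is 5 (since 2·5 = 10 = 1·9 + 1), so t ≡ 5·4 = 20 ≡ 2 (mod 9).
    Then x = 6 + 11·2 = 28, valid modulo lcm(11, 9) = 99: x ≡ 28 (mod 99).
  Combine with x ≡ 3 (mod 7): since gcd(99, 7) = 1, we get a unique residue mod 693.
    Write x = 28 + 99·t and substitute into x ≡ 3 (mod 7): 99·t ≡ 3 − 28 = -25 (mod 7).
    Reduce coefficients mod 7: 1·t ≡ 3 (mod 7).
    So t ≡ 3 (mod 7).
    Then x = 28 + 99·3 = 325, valid modulo lcm(99, 7) = 693: x ≡ 325 (mod 693).
Verify: 325 mod 11 = 6 ✓, 325 mod 9 = 1 ✓, 325 mod 7 = 3 ✓.

x ≡ 325 (mod 693).


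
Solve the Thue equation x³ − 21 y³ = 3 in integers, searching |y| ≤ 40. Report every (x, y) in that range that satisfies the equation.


The equation is x³ - 21y³ = 3. For fixed y, x³ = 21·y³ + 3, so a solution requires the RHS to be a perfect cube.
Strategy: iterate y from -40 to 40, compute RHS = 21·y³ + 3, and check whether it is a (positive or negative) perfect cube.
Check small values of y:
  y = 0: RHS = 3 is not a perfect cube.
  y = 1: RHS = 24 is not a perfect cube.
  y = -1: RHS = -18 is not a perfect cube.
  y = 2: RHS = 171 is not a perfect cube.
  y = -2: RHS = -165 is not a perfect cube.
  y = 3: RHS = 570 is not a perfect cube.
  y = -3: RHS = -564 is not a perfect cube.
Continuing the search up to |y| = 40 finds no solutions either.
No (x, y) in the scanned range satisfies the equation.

No integer solutions with |y| ≤ 40.


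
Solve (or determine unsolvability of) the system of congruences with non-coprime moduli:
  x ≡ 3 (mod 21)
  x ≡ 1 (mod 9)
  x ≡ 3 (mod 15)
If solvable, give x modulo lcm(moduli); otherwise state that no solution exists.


Moduli 21, 9, 15 are not pairwise coprime, so CRT works modulo lcm(m_i) when all pairwise compatibility conditions hold.
Pairwise compatibility: gcd(m_i, m_j) must divide a_i - a_j for every pair.
Merge one congruence at a time:
  Start: x ≡ 3 (mod 21).
  Combine with x ≡ 1 (mod 9): gcd(21, 9) = 3, and 1 - 3 = -2 is NOT divisible by 3.
    ⇒ system is inconsistent (no integer solution).

No solution (the system is inconsistent).


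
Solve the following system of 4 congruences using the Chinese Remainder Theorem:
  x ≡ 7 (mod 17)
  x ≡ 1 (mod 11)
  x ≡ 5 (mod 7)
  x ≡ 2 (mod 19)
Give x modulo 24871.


Product of moduli M = 17 · 11 · 7 · 19 = 24871.
Merge one congruence at a time:
  Start: x ≡ 7 (mod 17).
  Combine with x ≡ 1 (mod 11); new modulus lcm = 187.
    Write x = 7 + 17·t and substitute into x ≡ 1 (mod 11): 17·t ≡ 1 − 7 = -6 (mod 11).
    Reduce coefficients mod 11: 6·t ≡ 5 (mod 11).
    The inverse of 6 mod 11 is 2 (since 6·2 = 12 = 1·11 + 1), so t ≡ 2·5 = 10 ≡ 10 (mod 11).
    Then x = 7 + 17·10 = 177, valid modulo lcm(17, 11) = 187: x ≡ 177 (mod 187).
  Combine with x ≡ 5 (mod 7); new modulus lcm = 1309.
    Write x = 177 + 187·t and substitute into x ≡ 5 (mod 7): 187·t ≡ 5 − 177 = -172 (mod 7).
    Reduce coefficients mod 7: 5·t ≡ 3 (mod 7).
    The inverse of 5 mod 7 is 3 (since 5·3 = 15 = 2·7 + 1), so t ≡ 3·3 = 9 ≡ 2 (mod 7).
    Then x = 177 + 187·2 = 551, valid modulo lcm(187, 7) = 1309: x ≡ 551 (mod 1309).
  Combine with x ≡ 2 (mod 19); new modulus lcm = 24871.
    Write x = 551 + 1309·t and substitute into x ≡ 2 (mod 19): 1309·t ≡ 2 − 551 = -549 (mod 19).
    Reduce coefficients mod 19: 17·t ≡ 2 (mod 19).
    The inverse of 17 mod 19 is 9 (since 17·9 = 153 = 8·19 + 1), so t ≡ 9·2 = 18 ≡ 18 (mod 19).
    Then x = 551 + 1309·18 = 24113, valid modulo lcm(1309, 19) = 24871: x ≡ 24113 (mod 24871).
Verify against each original: 24113 mod 17 = 7, 24113 mod 11 = 1, 24113 mod 7 = 5, 24113 mod 19 = 2.

x ≡ 24113 (mod 24871).


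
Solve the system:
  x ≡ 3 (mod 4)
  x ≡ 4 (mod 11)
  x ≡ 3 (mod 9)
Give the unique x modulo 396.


Moduli 4, 11, 9 are pairwise coprime; by CRT there is a unique solution modulo M = 4 · 11 · 9 = 396.
Solve pairwise, accumulating the modulus:
  Start with x ≡ 3 (mod 4).
  Combine with x ≡ 4 (mod 11): since gcd(4, 11) = 1, we get a unique residue mod 44.
    Write x = 3 + 4·t and substitute into x ≡ 4 (mod 11): 4·t ≡ 4 − 3 = 1 (mod 11).
    The inverse of 4 mod 11 is 3 (since 4·3 = 12 = 1·11 + 1), so t ≡ 3·1 = 3 ≡ 3 (mod 11).
    Then x = 3 + 4·3 = 15, valid modulo lcm(4, 11) = 44: x ≡ 15 (mod 44).
  Combine with x ≡ 3 (mod 9): since gcd(44, 9) = 1, we get a unique residue mod 396.
    Write x = 15 + 44·t and substitute into x ≡ 3 (mod 9): 44·t ≡ 3 − 15 = -12 (mod 9).
    Reduce coefficients mod 9: 8·t ≡ 6 (mod 9).
    The inverse of 8 mod 9 is 8 (since 8·8 = 64 = 7·9 + 1), so t ≡ 8·6 = 48 ≡ 3 (mod 9).
    Then x = 15 + 44·3 = 147, valid modulo lcm(44, 9) = 396: x ≡ 147 (mod 396).
Verify: 147 mod 4 = 3 ✓, 147 mod 11 = 4 ✓, 147 mod 9 = 3 ✓.

x ≡ 147 (mod 396).


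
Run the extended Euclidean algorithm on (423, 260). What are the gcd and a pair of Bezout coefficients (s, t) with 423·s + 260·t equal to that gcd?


Euclidean algorithm on (423, 260) — divide until remainder is 0:
  423 = 1 · 260 + 163
  260 = 1 · 163 + 97
  163 = 1 · 97 + 66
  97 = 1 · 66 + 31
  66 = 2 · 31 + 4
  31 = 7 · 4 + 3
  4 = 1 · 3 + 1
  3 = 3 · 1 + 0
gcd(423, 260) = 1.
Track Bezout coefficients alongside the remainders: start with r₀ = 423 = a·1 + b·0 (s = 1, t = 0) and r₁ = 260 = a·0 + b·1 (s = 0, t = 1); each new remainder r_{k+1} = r_{k-1} − q_k·r_k inherits s_{k+1} = s_{k-1} − q_k·s_k, t_{k+1} = t_{k-1} − q_k·t_k, so r_k = a·s_k + b·t_k at every step:
  q = 1: r = 163, s = 1 − 1·0 = 1, t = 0 − 1·1 = -1  (check: 423·1 + 260·(-1) = 163)
  q = 1: r = 97, s = 0 − 1·1 = -1, t = 1 − 1·(-1) = 2  (check: 423·(-1) + 260·2 = 97)
  q = 1: r = 66, s = 1 − 1·(-1) = 2, t = -1 − 1·2 = -3  (check: 423·2 + 260·(-3) = 66)
  q = 1: r = 31, s = -1 − 1·2 = -3, t = 2 − 1·(-3) = 5  (check: 423·(-3) + 260·5 = 31)
  q = 2: r = 4, s = 2 − 2·(-3) = 8, t = -3 − 2·5 = -13  (check: 423·8 + 260·(-13) = 4)
  q = 7: r = 3, s = -3 − 7·8 = -59, t = 5 − 7·(-13) = 96  (check: 423·(-59) + 260·96 = 3)
  q = 1: r = 1, s = 8 − 1·(-59) = 67, t = -13 − 1·96 = -109  (check: 423·67 + 260·(-109) = 1)
The row with r = 1 (the gcd) gives the Bezout coefficients s = 67, t = -109.
Result: 423 · (67) + 260 · (-109) = 1.

gcd(423, 260) = 1; s = 67, t = -109 (check: 423·67 + 260·(-109) = 1).


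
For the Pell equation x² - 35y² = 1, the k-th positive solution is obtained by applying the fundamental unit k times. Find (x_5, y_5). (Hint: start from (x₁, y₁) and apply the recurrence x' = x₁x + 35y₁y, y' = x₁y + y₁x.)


Step 1: Find the fundamental solution (x₁, y₁) of x² - 35y² = 1.
  Expand √35 as a continued fraction. a₀ = ⌊√35⌋ = 5; iterate m_{k+1} = d_k·a_k − m_k, d_{k+1} = (35 − m_{k+1}²)/d_k, a_{k+1} = ⌊(a₀ + m_{k+1})/d_{k+1}⌋ (starting m₀ = 0, d₀ = 1), with convergents p_k = a_k·p_{k-1} + p_{k-2}, q_k = a_k·q_{k-1} + q_{k-2} (p₋₁ = 1, q₋₁ = 0):
  k = 0: a₀ = 5; p₀/q₀ = 5/1; p₀² − 35·q₀² = 25 − 35 = -10.
  k = 1: m = 5, d = 10, a = ⌊(5 + 5)/10⌋ = 1; p/q = (1·5 + 1)/(1·1 + 0) = 6/1; p² − 35·q² = 36 − 35 = 1.
  The first convergent with p² − 35·q² = 1 gives the fundamental solution (x₁, y₁) = (6, 1).
Step 2: Apply the recurrence (x_{n+1}, y_{n+1}) = (x₁x_n + 35y₁y_n, x₁y_n + y₁x_n) repeatedly.
  From (x_1, y_1) = (6, 1): x_2 = 6·6 + 35·1·1 = 71; y_2 = 6·1 + 1·6 = 12.
  From (x_2, y_2) = (71, 12): x_3 = 6·71 + 35·1·12 = 846; y_3 = 6·12 + 1·71 = 143.
  From (x_3, y_3) = (846, 143): x_4 = 6·846 + 35·1·143 = 10081; y_4 = 6·143 + 1·846 = 1704.
  From (x_4, y_4) = (10081, 1704): x_5 = 6·10081 + 35·1·1704 = 120126; y_5 = 6·1704 + 1·10081 = 20305.
Step 3: Verify x_5² - 35·y_5² = 14430255876 - 14430255875 = 1 (should be 1). ✓

(x_1, y_1) = (6, 1); (x_5, y_5) = (120126, 20305).


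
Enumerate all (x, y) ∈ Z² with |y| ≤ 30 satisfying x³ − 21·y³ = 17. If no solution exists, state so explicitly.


The equation is x³ - 21y³ = 17. For fixed y, x³ = 21·y³ + 17, so a solution requires the RHS to be a perfect cube.
Strategy: iterate y from -30 to 30, compute RHS = 21·y³ + 17, and check whether it is a (positive or negative) perfect cube.
Check small values of y:
  y = 0: RHS = 17 is not a perfect cube.
  y = 1: RHS = 38 is not a perfect cube.
  y = -1: RHS = -4 is not a perfect cube.
  y = 2: RHS = 185 is not a perfect cube.
  y = -2: RHS = -151 is not a perfect cube.
  y = 3: RHS = 584 is not a perfect cube.
  y = -3: RHS = -550 is not a perfect cube.
Continuing the search up to |y| = 30 finds no solutions either.
No (x, y) in the scanned range satisfies the equation.

No integer solutions with |y| ≤ 30.


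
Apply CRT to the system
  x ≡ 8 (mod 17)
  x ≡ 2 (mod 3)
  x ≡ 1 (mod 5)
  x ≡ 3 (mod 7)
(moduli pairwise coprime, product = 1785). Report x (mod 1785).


Product of moduli M = 17 · 3 · 5 · 7 = 1785.
Merge one congruence at a time:
  Start: x ≡ 8 (mod 17).
  Combine with x ≡ 2 (mod 3); new modulus lcm = 51.
    Write x = 8 + 17·t and substitute into x ≡ 2 (mod 3): 17·t ≡ 2 − 8 = -6 (mod 3).
    Reduce coefficients mod 3: 2·t ≡ 0 (mod 3).
    The inverse of 2 mod 3 is 2 (since 2·2 = 4 = 1·3 + 1), so t ≡ 2·0 = 0 ≡ 0 (mod 3).
    Then x = 8 + 17·0 = 8, valid modulo lcm(17, 3) = 51: x ≡ 8 (mod 51).
  Combine with x ≡ 1 (mod 5); new modulus lcm = 255.
    Write x = 8 + 51·t and substitute into x ≡ 1 (mod 5): 51·t ≡ 1 − 8 = -7 (mod 5).
    Reduce coefficients mod 5: 1·t ≡ 3 (mod 5).
    So t ≡ 3 (mod 5).
    Then x = 8 + 51·3 = 161, valid modulo lcm(51, 5) = 255: x ≡ 161 (mod 255).
  Combine with x ≡ 3 (mod 7); new modulus lcm = 1785.
    Write x = 161 + 255·t and substitute into x ≡ 3 (mod 7): 255·t ≡ 3 − 161 = -158 (mod 7).
    Reduce coefficients mod 7: 3·t ≡ 3 (mod 7).
    The inverse of 3 mod 7 is 5 (since 3·5 = 15 = 2·7 + 1), so t ≡ 5·3 = 15 ≡ 1 (mod 7).
    Then x = 161 + 255·1 = 416, valid modulo lcm(255, 7) = 1785: x ≡ 416 (mod 1785).
Verify against each original: 416 mod 17 = 8, 416 mod 3 = 2, 416 mod 5 = 1, 416 mod 7 = 3.

x ≡ 416 (mod 1785).


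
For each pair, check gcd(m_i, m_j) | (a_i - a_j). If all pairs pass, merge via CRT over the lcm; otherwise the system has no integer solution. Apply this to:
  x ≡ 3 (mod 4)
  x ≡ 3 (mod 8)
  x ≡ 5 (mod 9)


Moduli 4, 8, 9 are not pairwise coprime, so CRT works modulo lcm(m_i) when all pairwise compatibility conditions hold.
Pairwise compatibility: gcd(m_i, m_j) must divide a_i - a_j for every pair.
Merge one congruence at a time:
  Start: x ≡ 3 (mod 4).
  Combine with x ≡ 3 (mod 8): gcd(4, 8) = 4; 3 - 3 = 0, which IS divisible by 4, so compatible.
    Write x = 3 + 4·t and substitute into x ≡ 3 (mod 8): 4·t ≡ 3 − 3 = 0 (mod 8).
    Divide the congruence (and modulus) by g = 4: 1·t ≡ 0 (mod 2).
    So t ≡ 0 (mod 2).
    Then x = 3 + 4·0 = 3, valid modulo lcm(4, 8) = 8: x ≡ 3 (mod 8).
  Combine with x ≡ 5 (mod 9): gcd(8, 9) = 1; 5 - 3 = 2, which IS divisible by 1, so compatible.
    Write x = 3 + 8·t and substitute into x ≡ 5 (mod 9): 8·t ≡ 5 − 3 = 2 (mod 9).
    The inverse of 8 mod 9 is 8 (since 8·8 = 64 = 7·9 + 1), so t ≡ 8·2 = 16 ≡ 7 (mod 9).
    Then x = 3 + 8·7 = 59, valid modulo lcm(8, 9) = 72: x ≡ 59 (mod 72).
Verify: 59 mod 4 = 3, 59 mod 8 = 3, 59 mod 9 = 5.

x ≡ 59 (mod 72).


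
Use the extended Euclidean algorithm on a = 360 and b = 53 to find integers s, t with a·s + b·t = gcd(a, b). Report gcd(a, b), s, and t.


Euclidean algorithm on (360, 53) — divide until remainder is 0:
  360 = 6 · 53 + 42
  53 = 1 · 42 + 11
  42 = 3 · 11 + 9
  11 = 1 · 9 + 2
  9 = 4 · 2 + 1
  2 = 2 · 1 + 0
gcd(360, 53) = 1.
Track Bezout coefficients alongside the remainders: start with r₀ = 360 = a·1 + b·0 (s = 1, t = 0) and r₁ = 53 = a·0 + b·1 (s = 0, t = 1); each new remainder r_{k+1} = r_{k-1} − q_k·r_k inherits s_{k+1} = s_{k-1} − q_k·s_k, t_{k+1} = t_{k-1} − q_k·t_k, so r_k = a·s_k + b·t_k at every step:
  q = 6: r = 42, s = 1 − 6·0 = 1, t = 0 − 6·1 = -6  (check: 360·1 + 53·(-6) = 42)
  q = 1: r = 11, s = 0 − 1·1 = -1, t = 1 − 1·(-6) = 7  (check: 360·(-1) + 53·7 = 11)
  q = 3: r = 9, s = 1 − 3·(-1) = 4, t = -6 − 3·7 = -27  (check: 360·4 + 53·(-27) = 9)
  q = 1: r = 2, s = -1 − 1·4 = -5, t = 7 − 1·(-27) = 34  (check: 360·(-5) + 53·34 = 2)
  q = 4: r = 1, s = 4 − 4·(-5) = 24, t = -27 − 4·34 = -163  (check: 360·24 + 53·(-163) = 1)
The row with r = 1 (the gcd) gives the Bezout coefficients s = 24, t = -163.
Result: 360 · (24) + 53 · (-163) = 1.

gcd(360, 53) = 1; s = 24, t = -163 (check: 360·24 + 53·(-163) = 1).


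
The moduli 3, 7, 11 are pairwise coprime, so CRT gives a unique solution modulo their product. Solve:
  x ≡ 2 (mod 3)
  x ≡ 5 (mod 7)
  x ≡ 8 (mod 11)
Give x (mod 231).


Moduli 3, 7, 11 are pairwise coprime; by CRT there is a unique solution modulo M = 3 · 7 · 11 = 231.
Solve pairwise, accumulating the modulus:
  Start with x ≡ 2 (mod 3).
  Combine with x ≡ 5 (mod 7): since gcd(3, 7) = 1, we get a unique residue mod 21.
    Write x = 2 + 3·t and substitute into x ≡ 5 (mod 7): 3·t ≡ 5 − 2 = 3 (mod 7).
    The inverse of 3 mod 7 is 5 (since 3·5 = 15 = 2·7 + 1), so t ≡ 5·3 = 15 ≡ 1 (mod 7).
    Then x = 2 + 3·1 = 5, valid modulo lcm(3, 7) = 21: x ≡ 5 (mod 21).
  Combine with x ≡ 8 (mod 11): since gcd(21, 11) = 1, we get a unique residue mod 231.
    Write x = 5 + 21·t and substitute into x ≡ 8 (mod 11): 21·t ≡ 8 − 5 = 3 (mod 11).
    Reduce coefficients mod 11: 10·t ≡ 3 (mod 11).
    The inverse of 10 mod 11 is 10 (since 10·10 = 100 = 9·11 + 1), so t ≡ 10·3 = 30 ≡ 8 (mod 11).
    Then x = 5 + 21·8 = 173, valid modulo lcm(21, 11) = 231: x ≡ 173 (mod 231).
Verify: 173 mod 3 = 2 ✓, 173 mod 7 = 5 ✓, 173 mod 11 = 8 ✓.

x ≡ 173 (mod 231).


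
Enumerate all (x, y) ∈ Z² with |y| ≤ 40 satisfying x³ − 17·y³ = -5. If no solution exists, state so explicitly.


The equation is x³ - 17y³ = -5. For fixed y, x³ = 17·y³ − 5, so a solution requires the RHS to be a perfect cube.
Strategy: iterate y from -40 to 40, compute RHS = 17·y³ − 5, and check whether it is a (positive or negative) perfect cube.
Check small values of y:
  y = 0: RHS = -5 is not a perfect cube.
  y = 1: RHS = 12 is not a perfect cube.
  y = -1: RHS = -22 is not a perfect cube.
  y = 2: RHS = 131 is not a perfect cube.
  y = -2: RHS = -141 is not a perfect cube.
  y = 3: RHS = 454 is not a perfect cube.
  y = -3: RHS = -464 is not a perfect cube.
Continuing the search up to |y| = 40 finds no solutions either.
No (x, y) in the scanned range satisfies the equation.

No integer solutions with |y| ≤ 40.


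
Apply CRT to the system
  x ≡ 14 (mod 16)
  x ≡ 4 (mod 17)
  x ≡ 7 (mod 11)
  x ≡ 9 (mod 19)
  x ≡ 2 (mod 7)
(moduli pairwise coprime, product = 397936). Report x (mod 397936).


Product of moduli M = 16 · 17 · 11 · 19 · 7 = 397936.
Merge one congruence at a time:
  Start: x ≡ 14 (mod 16).
  Combine with x ≡ 4 (mod 17); new modulus lcm = 272.
    Write x = 14 + 16·t and substitute into x ≡ 4 (mod 17): 16·t ≡ 4 − 14 = -10 (mod 17).
    Reduce coefficients mod 17: 16·t ≡ 7 (mod 17).
    The inverse of 16 mod 17 is 16 (since 16·16 = 256 = 15·17 + 1), so t ≡ 16·7 = 112 ≡ 10 (mod 17).
    Then x = 14 + 16·10 = 174, valid modulo lcm(16, 17) = 272: x ≡ 174 (mod 272).
  Combine with x ≡ 7 (mod 11); new modulus lcm = 2992.
    Write x = 174 + 272·t and substitute into x ≡ 7 (mod 11): 272·t ≡ 7 − 174 = -167 (mod 11).
    Reduce coefficients mod 11: 8·t ≡ 9 (mod 11).
    The inverse of 8 mod 11 is 7 (since 8·7 = 56 = 5·11 + 1), so t ≡ 7·9 = 63 ≡ 8 (mod 11).
    Then x = 174 + 272·8 = 2350, valid modulo lcm(272, 11) = 2992: x ≡ 2350 (mod 2992).
  Combine with x ≡ 9 (mod 19); new modulus lcm = 56848.
    Write x = 2350 + 2992·t and substitute into x ≡ 9 (mod 19): 2992·t ≡ 9 − 2350 = -2341 (mod 19).
    Reduce coefficients mod 19: 9·t ≡ 15 (mod 19).
    The inverse of 9 mod 19 is 17 (since 9·17 = 153 = 8·19 + 1), so t ≡ 17·15 = 255 ≡ 8 (mod 19).
    Then x = 2350 + 2992·8 = 26286, valid modulo lcm(2992, 19) = 56848: x ≡ 26286 (mod 56848).
  Combine with x ≡ 2 (mod 7); new modulus lcm = 397936.
    Write x = 26286 + 56848·t and substitute into x ≡ 2 (mod 7): 56848·t ≡ 2 − 26286 = -26284 (mod 7).
    Reduce coefficients mod 7: 1·t ≡ 1 (mod 7).
    So t ≡ 1 (mod 7).
    Then x = 26286 + 56848·1 = 83134, valid modulo lcm(56848, 7) = 397936: x ≡ 83134 (mod 397936).
Verify against each original: 83134 mod 16 = 14, 83134 mod 17 = 4, 83134 mod 11 = 7, 83134 mod 19 = 9, 83134 mod 7 = 2.

x ≡ 83134 (mod 397936).


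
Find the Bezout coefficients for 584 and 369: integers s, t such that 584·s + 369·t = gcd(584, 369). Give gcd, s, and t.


Euclidean algorithm on (584, 369) — divide until remainder is 0:
  584 = 1 · 369 + 215
  369 = 1 · 215 + 154
  215 = 1 · 154 + 61
  154 = 2 · 61 + 32
  61 = 1 · 32 + 29
  32 = 1 · 29 + 3
  29 = 9 · 3 + 2
  3 = 1 · 2 + 1
  2 = 2 · 1 + 0
gcd(584, 369) = 1.
Track Bezout coefficients alongside the remainders: start with r₀ = 584 = a·1 + b·0 (s = 1, t = 0) and r₁ = 369 = a·0 + b·1 (s = 0, t = 1); each new remainder r_{k+1} = r_{k-1} − q_k·r_k inherits s_{k+1} = s_{k-1} − q_k·s_k, t_{k+1} = t_{k-1} − q_k·t_k, so r_k = a·s_k + b·t_k at every step:
  q = 1: r = 215, s = 1 − 1·0 = 1, t = 0 − 1·1 = -1  (check: 584·1 + 369·(-1) = 215)
  q = 1: r = 154, s = 0 − 1·1 = -1, t = 1 − 1·(-1) = 2  (check: 584·(-1) + 369·2 = 154)
  q = 1: r = 61, s = 1 − 1·(-1) = 2, t = -1 − 1·2 = -3  (check: 584·2 + 369·(-3) = 61)
  q = 2: r = 32, s = -1 − 2·2 = -5, t = 2 − 2·(-3) = 8  (check: 584·(-5) + 369·8 = 32)
  q = 1: r = 29, s = 2 − 1·(-5) = 7, t = -3 − 1·8 = -11  (check: 584·7 + 369·(-11) = 29)
  q = 1: r = 3, s = -5 − 1·7 = -12, t = 8 − 1·(-11) = 19  (check: 584·(-12) + 369·19 = 3)
  q = 9: r = 2, s = 7 − 9·(-12) = 115, t = -11 − 9·19 = -182  (check: 584·115 + 369·(-182) = 2)
  q = 1: r = 1, s = -12 − 1·115 = -127, t = 19 − 1·(-182) = 201  (check: 584·(-127) + 369·201 = 1)
The row with r = 1 (the gcd) gives the Bezout coefficients s = -127, t = 201.
Result: 584 · (-127) + 369 · (201) = 1.

gcd(584, 369) = 1; s = -127, t = 201 (check: 584·(-127) + 369·201 = 1).


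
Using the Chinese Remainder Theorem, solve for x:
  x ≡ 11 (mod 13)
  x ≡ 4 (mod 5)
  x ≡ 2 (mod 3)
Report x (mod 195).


Moduli 13, 5, 3 are pairwise coprime; by CRT there is a unique solution modulo M = 13 · 5 · 3 = 195.
Solve pairwise, accumulating the modulus:
  Start with x ≡ 11 (mod 13).
  Combine with x ≡ 4 (mod 5): since gcd(13, 5) = 1, we get a unique residue mod 65.
    Write x = 11 + 13·t and substitute into x ≡ 4 (mod 5): 13·t ≡ 4 − 11 = -7 (mod 5).
    Reduce coefficients mod 5: 3·t ≡ 3 (mod 5).
    The inverse of 3 mod 5 is 2 (since 3·2 = 6 = 1·5 + 1), so t ≡ 2·3 = 6 ≡ 1 (mod 5).
    Then x = 11 + 13·1 = 24, valid modulo lcm(13, 5) = 65: x ≡ 24 (mod 65).
  Combine with x ≡ 2 (mod 3): since gcd(65, 3) = 1, we get a unique residue mod 195.
    Write x = 24 + 65·t and substitute into x ≡ 2 (mod 3): 65·t ≡ 2 − 24 = -22 (mod 3).
    Reduce coefficients mod 3: 2·t ≡ 2 (mod 3).
    The inverse of 2 mod 3 is 2 (since 2·2 = 4 = 1·3 + 1), so t ≡ 2·2 = 4 ≡ 1 (mod 3).
    Then x = 24 + 65·1 = 89, valid modulo lcm(65, 3) = 195: x ≡ 89 (mod 195).
Verify: 89 mod 13 = 11 ✓, 89 mod 5 = 4 ✓, 89 mod 3 = 2 ✓.

x ≡ 89 (mod 195).


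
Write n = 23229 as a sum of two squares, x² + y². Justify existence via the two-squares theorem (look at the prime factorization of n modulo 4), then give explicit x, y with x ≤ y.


Step 1: Factor n = 23229 = 3^2 · 29 · 89.
Step 2: Check the mod-4 condition on each prime factor: 3 ≡ 3 (mod 4), exponent 2 (must be even); 29 ≡ 1 (mod 4), exponent 1; 89 ≡ 1 (mod 4), exponent 1.
All primes ≡ 3 (mod 4) appear to even exponent (or don't appear), so by the two-squares theorem n IS expressible as a sum of two squares.
Step 3: Build a representation. Group n = k² · m with k = 3 and m = 29 · 89 = 2581 (a product of primes ≡ 1 (mod 4)); a representation of m scales to one of n via (k·x)² + (k·y)² = k²(x² + y²). Each prime p ≡ 1 (mod 4) is itself a sum of two squares; find a² by testing p − a² for a perfect square:
  29: 29 − 1² = 28, 29 − 2² = 25 = 5² ⇒ 29 = 2² + 5².
  89: 89 − 1² = 88, 89 − 2² = 85, 89 − 3² = 80, 89 − 4² = 73, 89 − 5² = 64 = 8² ⇒ 89 = 5² + 8².
  Combine using the Brahmagupta–Fibonacci identity (a² + b²)(c² + d²) = (ac − bd)² + (ad + bc)² = (ac + bd)² + (ad − bc)²:
  29 · 89 = 2581: from (2² + 5²)(5² + 8²), take (2·5 − 5·8, 2·8 + 5·5) = (10 − 40, 16 + 25) = (-30, 41); dropping signs (only squares matter) gives (30, 41); check 30² + 41² = 900 + 1681 = 2581 ✓.
  Scale by k = 3: (3·30, 3·41) = (90, 123).
Step 4: Order so x ≤ y and verify: 90² + 123² = 8100 + 15129 = 23229 = n. ✓

n = 23229 = 90² + 123² (one valid representation with x ≤ y).


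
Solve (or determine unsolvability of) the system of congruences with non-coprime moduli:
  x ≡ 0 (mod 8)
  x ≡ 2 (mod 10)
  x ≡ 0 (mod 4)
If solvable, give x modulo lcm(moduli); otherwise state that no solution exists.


Moduli 8, 10, 4 are not pairwise coprime, so CRT works modulo lcm(m_i) when all pairwise compatibility conditions hold.
Pairwise compatibility: gcd(m_i, m_j) must divide a_i - a_j for every pair.
Merge one congruence at a time:
  Start: x ≡ 0 (mod 8).
  Combine with x ≡ 2 (mod 10): gcd(8, 10) = 2; 2 - 0 = 2, which IS divisible by 2, so compatible.
    Write x = 0 + 8·t and substitute into x ≡ 2 (mod 10): 8·t ≡ 2 − 0 = 2 (mod 10).
    Divide the congruence (and modulus) by g = 2: 4·t ≡ 1 (mod 5).
    The inverse of 4 mod 5 is 4 (since 4·4 = 16 = 3·5 + 1), so t ≡ 4·1 = 4 ≡ 4 (mod 5).
    Then x = 0 + 8·4 = 32, valid modulo lcm(8, 10) = 40: x ≡ 32 (mod 40).
  Combine with x ≡ 0 (mod 4): gcd(40, 4) = 4; 0 - 32 = -32, which IS divisible by 4, so compatible.
    Write x = 32 + 40·t and substitute into x ≡ 0 (mod 4): 40·t ≡ 0 − 32 = -32 (mod 4).
    Divide the congruence (and modulus) by g = 4: 10·t ≡ -8 (mod 1).
    Modulo 1 every t works; take t = 0.
    Then x = 32 + 40·0 = 32, valid modulo lcm(40, 4) = 40: x ≡ 32 (mod 40).
Verify: 32 mod 8 = 0, 32 mod 10 = 2, 32 mod 4 = 0.

x ≡ 32 (mod 40).


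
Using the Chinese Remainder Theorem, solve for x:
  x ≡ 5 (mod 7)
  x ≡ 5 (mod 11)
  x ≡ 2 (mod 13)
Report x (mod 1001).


Moduli 7, 11, 13 are pairwise coprime; by CRT there is a unique solution modulo M = 7 · 11 · 13 = 1001.
Solve pairwise, accumulating the modulus:
  Start with x ≡ 5 (mod 7).
  Combine with x ≡ 5 (mod 11): since gcd(7, 11) = 1, we get a unique residue mod 77.
    Write x = 5 + 7·t and substitute into x ≡ 5 (mod 11): 7·t ≡ 5 − 5 = 0 (mod 11).
    The inverse of 7 mod 11 is 8 (since 7·8 = 56 = 5·11 + 1), so t ≡ 8·0 = 0 ≡ 0 (mod 11).
    Then x = 5 + 7·0 = 5, valid modulo lcm(7, 11) = 77: x ≡ 5 (mod 77).
  Combine with x ≡ 2 (mod 13): since gcd(77, 13) = 1, we get a unique residue mod 1001.
    Write x = 5 + 77·t and substitute into x ≡ 2 (mod 13): 77·t ≡ 2 − 5 = -3 (mod 13).
    Reduce coefficients mod 13: 12·t ≡ 10 (mod 13).
    The inverse of 12 mod 13 is 12 (since 12·12 = 144 = 11·13 + 1), so t ≡ 12·10 = 120 ≡ 3 (mod 13).
    Then x = 5 + 77·3 = 236, valid modulo lcm(77, 13) = 1001: x ≡ 236 (mod 1001).
Verify: 236 mod 7 = 5 ✓, 236 mod 11 = 5 ✓, 236 mod 13 = 2 ✓.

x ≡ 236 (mod 1001).


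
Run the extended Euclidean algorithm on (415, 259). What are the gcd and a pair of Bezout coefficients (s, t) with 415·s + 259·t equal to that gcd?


Euclidean algorithm on (415, 259) — divide until remainder is 0:
  415 = 1 · 259 + 156
  259 = 1 · 156 + 103
  156 = 1 · 103 + 53
  103 = 1 · 53 + 50
  53 = 1 · 50 + 3
  50 = 16 · 3 + 2
  3 = 1 · 2 + 1
  2 = 2 · 1 + 0
gcd(415, 259) = 1.
Track Bezout coefficients alongside the remainders: start with r₀ = 415 = a·1 + b·0 (s = 1, t = 0) and r₁ = 259 = a·0 + b·1 (s = 0, t = 1); each new remainder r_{k+1} = r_{k-1} − q_k·r_k inherits s_{k+1} = s_{k-1} − q_k·s_k, t_{k+1} = t_{k-1} − q_k·t_k, so r_k = a·s_k + b·t_k at every step:
  q = 1: r = 156, s = 1 − 1·0 = 1, t = 0 − 1·1 = -1  (check: 415·1 + 259·(-1) = 156)
  q = 1: r = 103, s = 0 − 1·1 = -1, t = 1 − 1·(-1) = 2  (check: 415·(-1) + 259·2 = 103)
  q = 1: r = 53, s = 1 − 1·(-1) = 2, t = -1 − 1·2 = -3  (check: 415·2 + 259·(-3) = 53)
  q = 1: r = 50, s = -1 − 1·2 = -3, t = 2 − 1·(-3) = 5  (check: 415·(-3) + 259·5 = 50)
  q = 1: r = 3, s = 2 − 1·(-3) = 5, t = -3 − 1·5 = -8  (check: 415·5 + 259·(-8) = 3)
  q = 16: r = 2, s = -3 − 16·5 = -83, t = 5 − 16·(-8) = 133  (check: 415·(-83) + 259·133 = 2)
  q = 1: r = 1, s = 5 − 1·(-83) = 88, t = -8 − 1·133 = -141  (check: 415·88 + 259·(-141) = 1)
The row with r = 1 (the gcd) gives the Bezout coefficients s = 88, t = -141.
Result: 415 · (88) + 259 · (-141) = 1.

gcd(415, 259) = 1; s = 88, t = -141 (check: 415·88 + 259·(-141) = 1).


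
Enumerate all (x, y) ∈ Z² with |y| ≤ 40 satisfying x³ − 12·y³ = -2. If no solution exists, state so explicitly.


The equation is x³ - 12y³ = -2. For fixed y, x³ = 12·y³ − 2, so a solution requires the RHS to be a perfect cube.
Strategy: iterate y from -40 to 40, compute RHS = 12·y³ − 2, and check whether it is a (positive or negative) perfect cube.
Check small values of y:
  y = 0: RHS = -2 is not a perfect cube.
  y = 1: RHS = 10 is not a perfect cube.
  y = -1: RHS = -14 is not a perfect cube.
  y = 2: RHS = 94 is not a perfect cube.
  y = -2: RHS = -98 is not a perfect cube.
  y = 3: RHS = 322 is not a perfect cube.
  y = -3: RHS = -326 is not a perfect cube.
Continuing the search up to |y| = 40 finds no solutions either.
No (x, y) in the scanned range satisfies the equation.

No integer solutions with |y| ≤ 40.


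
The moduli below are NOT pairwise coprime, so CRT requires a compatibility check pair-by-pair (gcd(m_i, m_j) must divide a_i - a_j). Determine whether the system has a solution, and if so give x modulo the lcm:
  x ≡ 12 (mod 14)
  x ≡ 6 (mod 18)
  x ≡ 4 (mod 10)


Moduli 14, 18, 10 are not pairwise coprime, so CRT works modulo lcm(m_i) when all pairwise compatibility conditions hold.
Pairwise compatibility: gcd(m_i, m_j) must divide a_i - a_j for every pair.
Merge one congruence at a time:
  Start: x ≡ 12 (mod 14).
  Combine with x ≡ 6 (mod 18): gcd(14, 18) = 2; 6 - 12 = -6, which IS divisible by 2, so compatible.
    Write x = 12 + 14·t and substitute into x ≡ 6 (mod 18): 14·t ≡ 6 − 12 = -6 (mod 18).
    Divide the congruence (and modulus) by g = 2: 7·t ≡ -3 (mod 9).
    Reduce coefficients mod 9: 7·t ≡ 6 (mod 9).
    The inverse of 7 mod 9 is 4 (since 7·4 = 28 = 3·9 + 1), so t ≡ 4·6 = 24 ≡ 6 (mod 9).
    Then x = 12 + 14·6 = 96, valid modulo lcm(14, 18) = 126: x ≡ 96 (mod 126).
  Combine with x ≡ 4 (mod 10): gcd(126, 10) = 2; 4 - 96 = -92, which IS divisible by 2, so compatible.
    Write x = 96 + 126·t and substitute into x ≡ 4 (mod 10): 126·t ≡ 4 − 96 = -92 (mod 10).
    Divide the congruence (and modulus) by g = 2: 63·t ≡ -46 (mod 5).
    Reduce coefficients mod 5: 3·t ≡ 4 (mod 5).
    The inverse of 3 mod 5 is 2 (since 3·2 = 6 = 1·5 + 1), so t ≡ 2·4 = 8 ≡ 3 (mod 5).
    Then x = 96 + 126·3 = 474, valid modulo lcm(126, 10) = 630: x ≡ 474 (mod 630).
Verify: 474 mod 14 = 12, 474 mod 18 = 6, 474 mod 10 = 4.

x ≡ 474 (mod 630).
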